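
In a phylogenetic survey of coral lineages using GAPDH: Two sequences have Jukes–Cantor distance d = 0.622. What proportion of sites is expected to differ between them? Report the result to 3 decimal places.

p = (3/4)(1 − e^(−4d/3)) = 0.75 × (1 − e^(-0.829333)) = 0.75 × (1 − 0.436340) = 0.422745.

0.423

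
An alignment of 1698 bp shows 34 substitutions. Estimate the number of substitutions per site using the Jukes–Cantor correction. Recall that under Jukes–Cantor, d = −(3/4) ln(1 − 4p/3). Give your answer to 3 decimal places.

0.020

p = 34/1698 ≈ 0.020024.
d = −(3/4) ln(1 − 4p/3) = −0.75 ln(1 − 0.026699) = −0.75 ln(0.973301)
  = −0.75 × (-0.027062) = 0.020297 substitutions/site.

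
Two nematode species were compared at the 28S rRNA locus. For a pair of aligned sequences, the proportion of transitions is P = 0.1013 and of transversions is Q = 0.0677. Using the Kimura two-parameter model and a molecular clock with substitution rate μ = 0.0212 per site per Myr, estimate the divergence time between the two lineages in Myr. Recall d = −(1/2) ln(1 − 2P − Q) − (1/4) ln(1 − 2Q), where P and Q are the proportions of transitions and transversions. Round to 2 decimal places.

Under the Kimura two-parameter model, d = −½ ln(1 − 2P − Q) − ¼ ln(1 − 2Q).
1 − 2P − Q = 0.7297, giving −½ ln(0.7297) = 0.157561.
1 − 2Q = 0.8646, giving −¼ ln(0.8646) = 0.036372.
d = 0.157561 + 0.036372 = 0.193933.
Under a molecular clock d = 2μt, so t = d/(2μ) = 0.193933 / (2 × 0.0212) = 4.57 Myr.

4.57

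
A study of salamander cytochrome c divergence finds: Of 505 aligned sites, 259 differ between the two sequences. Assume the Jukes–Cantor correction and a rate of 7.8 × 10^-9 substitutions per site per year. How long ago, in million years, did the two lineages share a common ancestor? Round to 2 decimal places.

p = 259/505 ≈ 0.512871.
d = −(3/4) ln(1 − 4p/3) = −0.75 ln(1 − 0.683828) = −0.75 ln(0.316172)
  = −0.75 × (-1.151469) = 0.863602 substitutions/site.
Under a molecular clock d = 2μt, so t = d/(2μ) = 0.863602 / (2 × 7.8 × 10^-9) = 55.36 million years.

55.36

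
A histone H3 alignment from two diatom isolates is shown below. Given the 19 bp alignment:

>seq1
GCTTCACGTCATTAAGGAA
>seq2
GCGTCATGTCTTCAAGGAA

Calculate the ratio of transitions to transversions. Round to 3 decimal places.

Transitions are A↔G and C↔T; transversions are all other mismatches.
Transitions: 2. Transversions: 2.
R = 2/2 = 1.000.

1.000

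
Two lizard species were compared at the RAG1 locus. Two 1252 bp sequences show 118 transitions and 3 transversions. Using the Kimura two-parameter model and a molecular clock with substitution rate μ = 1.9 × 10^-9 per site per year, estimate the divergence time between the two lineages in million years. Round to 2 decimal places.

P = 118/1252 ≈ 0.094249 and Q = 3/1252 ≈ 0.002396.
Under the Kimura two-parameter model, d = −½ ln(1 − 2P − Q) − ¼ ln(1 − 2Q).
1 − 2P − Q = 0.809106, giving −½ ln(0.809106) = 0.105913.
1 − 2Q = 0.995208, giving −¼ ln(0.995208) = 0.001201.
d = 0.105913 + 0.001201 = 0.107114.
Under a molecular clock d = 2μt, so t = d/(2μ) = 0.107114 / (2 × 1.9 × 10^-9) = 28.19 million years.

28.19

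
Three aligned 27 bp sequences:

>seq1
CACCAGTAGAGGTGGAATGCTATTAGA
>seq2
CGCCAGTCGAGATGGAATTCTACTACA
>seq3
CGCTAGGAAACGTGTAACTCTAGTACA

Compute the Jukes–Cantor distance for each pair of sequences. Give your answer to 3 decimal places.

d(seq1,seq2) = 0.264, d(seq1,seq3) = 0.511, d(seq2,seq3) = 0.441

seq1–seq2: 6/27 sites differ → p ≈ 0.222222, d = −0.75 ln(1 − 0.296296) = 0.263548 ≈ 0.264.
seq1–seq3: 10/27 sites differ → p ≈ 0.37037, d = −0.75 ln(1 − 0.493827) = 0.510658 ≈ 0.511.
seq2–seq3: 9/27 sites differ → p ≈ 0.333333, d = −0.75 ln(1 − 0.444444) = 0.440839 ≈ 0.441.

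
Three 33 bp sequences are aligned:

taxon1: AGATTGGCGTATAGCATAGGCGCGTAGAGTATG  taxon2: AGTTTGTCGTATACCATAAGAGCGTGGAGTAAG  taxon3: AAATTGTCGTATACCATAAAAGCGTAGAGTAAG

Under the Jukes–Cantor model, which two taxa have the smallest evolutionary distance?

taxon2 and taxon3

taxon1–taxon2: 7/33 differ, p = 0.212, d = 0.249.
taxon1–taxon3: 7/33 differ, p = 0.212, d = 0.249.
taxon2–taxon3: 4/33 differ, p = 0.121, d = 0.132.
The smallest distance is between taxon2 and taxon3.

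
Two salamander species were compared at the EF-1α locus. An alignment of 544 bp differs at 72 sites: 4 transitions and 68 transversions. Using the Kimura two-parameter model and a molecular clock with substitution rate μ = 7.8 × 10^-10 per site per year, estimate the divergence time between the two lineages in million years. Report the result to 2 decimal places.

P = 4/544 ≈ 0.007353 and Q = 68/544 = 0.125.
Under the Kimura two-parameter model, d = −½ ln(1 − 2P − Q) − ¼ ln(1 − 2Q).
1 − 2P − Q = 0.860294, giving −½ ln(0.860294) = 0.075241.
1 − 2Q = 0.75, giving −¼ ln(0.75) = 0.071921.
d = 0.075241 + 0.071921 = 0.147162.
Under a molecular clock d = 2μt, so t = d/(2μ) = 0.147162 / (2 × 7.8 × 10^-10) = 94.33 million years.

94.33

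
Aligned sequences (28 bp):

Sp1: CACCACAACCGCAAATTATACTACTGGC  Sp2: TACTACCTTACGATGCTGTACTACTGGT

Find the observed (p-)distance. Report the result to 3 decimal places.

0.464

The sequences differ at 13 of 28 positions.
p = 13/28 = 0.464285… ≈ 0.464 (to 3 d.p.).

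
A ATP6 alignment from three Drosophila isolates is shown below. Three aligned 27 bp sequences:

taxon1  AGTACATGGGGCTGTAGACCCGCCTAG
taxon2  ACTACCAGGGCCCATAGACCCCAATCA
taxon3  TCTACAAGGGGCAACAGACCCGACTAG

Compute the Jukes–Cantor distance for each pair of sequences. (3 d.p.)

d(taxon1,taxon2) = 0.588, d(taxon1,taxon3) = 0.318, d(taxon2,taxon3) = 0.441

taxon1–taxon2: 11/27 sites differ → p ≈ 0.407407, d = −0.75 ln(1 − 0.543209) = 0.587647 ≈ 0.588.
taxon1–taxon3: 7/27 sites differ → p ≈ 0.259259, d = −0.75 ln(1 − 0.345679) = 0.318118 ≈ 0.318.
taxon2–taxon3: 9/27 sites differ → p ≈ 0.333333, d = −0.75 ln(1 − 0.444444) = 0.440839 ≈ 0.441.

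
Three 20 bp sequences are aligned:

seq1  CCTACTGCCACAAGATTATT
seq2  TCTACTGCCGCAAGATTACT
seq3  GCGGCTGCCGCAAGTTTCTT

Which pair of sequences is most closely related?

seq1 and seq2

seq1–seq2: 3/20 differ, p = 0.150, d = 0.167.
seq1–seq3: 6/20 differ, p = 0.300, d = 0.383.
seq2–seq3: 6/20 differ, p = 0.300, d = 0.383.
The smallest distance is between seq1 and seq2.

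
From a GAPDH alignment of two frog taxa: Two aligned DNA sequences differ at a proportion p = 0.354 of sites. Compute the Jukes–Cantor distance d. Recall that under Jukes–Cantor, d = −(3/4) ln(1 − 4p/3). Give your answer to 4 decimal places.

d = −(3/4) ln(1 − 4p/3) = −0.75 ln(1 − 0.472) = −0.75 ln(0.528)
  = −0.75 × (-0.638659) = 0.478994 substitutions/site.

0.4790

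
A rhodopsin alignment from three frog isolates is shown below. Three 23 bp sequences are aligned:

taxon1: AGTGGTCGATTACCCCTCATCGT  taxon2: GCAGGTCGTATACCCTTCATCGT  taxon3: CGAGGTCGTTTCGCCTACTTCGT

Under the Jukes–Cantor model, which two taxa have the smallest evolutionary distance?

taxon1–taxon2: 6/23 differ, p = 0.261, d = 0.321.
taxon1–taxon3: 8/23 differ, p = 0.348, d = 0.467.
taxon2–taxon3: 7/23 differ, p = 0.304, d = 0.390.
The smallest distance is between taxon1 and taxon2.

taxon1 and taxon2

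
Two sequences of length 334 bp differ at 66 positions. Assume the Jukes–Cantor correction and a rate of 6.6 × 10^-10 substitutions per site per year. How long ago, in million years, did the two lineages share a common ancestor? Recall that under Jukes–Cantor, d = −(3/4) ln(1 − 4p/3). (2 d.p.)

173.76

p = 66/334 ≈ 0.197605.
d = −(3/4) ln(1 − 4p/3) = −0.75 ln(1 − 0.263473) = −0.75 ln(0.736527)
  = −0.75 × (-0.305809) = 0.229357 substitutions/site.
Under a molecular clock d = 2μt, so t = d/(2μ) = 0.229357 / (2 × 6.6 × 10^-10) = 173.76 million years.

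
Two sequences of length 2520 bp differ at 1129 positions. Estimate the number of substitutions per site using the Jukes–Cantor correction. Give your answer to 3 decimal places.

p = 1129/2520 ≈ 0.448016.
d = −(3/4) ln(1 − 4p/3) = −0.75 ln(1 − 0.597355) = −0.75 ln(0.402645)
  = −0.75 × (-0.909700) = 0.682275 substitutions/site.

0.682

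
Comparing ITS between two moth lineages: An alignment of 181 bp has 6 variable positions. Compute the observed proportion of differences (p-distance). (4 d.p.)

0.0331

p = 6/181 = 0.033149… ≈ 0.0331 (to 4 d.p.).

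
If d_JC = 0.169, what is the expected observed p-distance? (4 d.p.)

p = (3/4)(1 − e^(−4d/3)) = 0.75 × (1 − e^(-0.225333)) = 0.75 × (1 − 0.798250) = 0.151313.

0.1513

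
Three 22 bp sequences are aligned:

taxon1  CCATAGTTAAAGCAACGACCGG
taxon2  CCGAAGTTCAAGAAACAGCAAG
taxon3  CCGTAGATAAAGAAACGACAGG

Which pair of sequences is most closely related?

taxon1–taxon2: 8/22 differ, p = 0.364, d = 0.497.
taxon1–taxon3: 4/22 differ, p = 0.182, d = 0.208.
taxon2–taxon3: 6/22 differ, p = 0.273, d = 0.339.
The smallest distance is between taxon1 and taxon3.

taxon1 and taxon3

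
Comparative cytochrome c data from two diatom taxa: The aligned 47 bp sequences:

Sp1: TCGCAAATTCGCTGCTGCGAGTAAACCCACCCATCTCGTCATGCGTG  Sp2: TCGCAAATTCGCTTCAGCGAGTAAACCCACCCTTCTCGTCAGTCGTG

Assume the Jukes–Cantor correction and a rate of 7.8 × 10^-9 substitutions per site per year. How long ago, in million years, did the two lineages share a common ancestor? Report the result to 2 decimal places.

The sequences differ at 5 of 47 sites (14, 16, 33, 42, 43), so p = 5/47 ≈ 0.106383.
d = −(3/4) ln(1 − 4p/3) = −0.75 ln(1 − 0.141844) = −0.75 ln(0.858156)
  = −0.75 × (-0.152969) = 0.114727 substitutions/site.
Under a molecular clock d = 2μt, so t = d/(2μ) = 0.114727 / (2 × 7.8 × 10^-9) = 7.35 million years.

7.35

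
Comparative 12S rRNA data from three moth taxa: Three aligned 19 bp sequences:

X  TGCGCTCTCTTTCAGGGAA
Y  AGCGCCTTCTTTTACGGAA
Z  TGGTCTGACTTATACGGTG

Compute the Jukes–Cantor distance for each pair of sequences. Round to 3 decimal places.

X–Y: 5/19 sites differ → p ≈ 0.263158, d = −0.75 ln(1 − 0.350877) = 0.324100 ≈ 0.324.
X–Z: 9/19 sites differ → p ≈ 0.473684, d = −0.75 ln(1 − 0.631579) = 0.748897 ≈ 0.749.
Y–Z: 9/19 sites differ → p ≈ 0.473684, d = −0.75 ln(1 − 0.631579) = 0.748897 ≈ 0.749.

d(X,Y) = 0.324, d(X,Z) = 0.749, d(Y,Z) = 0.749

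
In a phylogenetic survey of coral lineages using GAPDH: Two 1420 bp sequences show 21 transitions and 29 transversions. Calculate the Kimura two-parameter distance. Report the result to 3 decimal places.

0.036

P = 21/1420 ≈ 0.014789 and Q = 29/1420 ≈ 0.020423.
Under the Kimura two-parameter model, d = −½ ln(1 − 2P − Q) − ¼ ln(1 − 2Q).
1 − 2P − Q = 0.949999, giving −½ ln(0.949999) = 0.025647.
1 − 2Q = 0.959154, giving −¼ ln(0.959154) = 0.010426.
d = 0.025647 + 0.010426 = 0.036073.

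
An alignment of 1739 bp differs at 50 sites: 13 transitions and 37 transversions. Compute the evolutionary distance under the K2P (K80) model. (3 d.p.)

0.029

P = 13/1739 ≈ 0.007476 and Q = 37/1739 ≈ 0.021277.
Under the Kimura two-parameter model, d = −½ ln(1 − 2P − Q) − ¼ ln(1 − 2Q).
1 − 2P − Q = 0.963771, giving −½ ln(0.963771) = 0.018451.
1 − 2Q = 0.957446, giving −¼ ln(0.957446) = 0.010871.
d = 0.018451 + 0.010871 = 0.029322.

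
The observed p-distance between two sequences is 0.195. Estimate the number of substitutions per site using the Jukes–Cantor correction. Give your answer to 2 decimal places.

0.23

d = −(3/4) ln(1 − 4p/3) = −0.75 ln(1 − 0.26) = −0.75 ln(0.74)
  = −0.75 × (-0.301105) = 0.225829 substitutions/site.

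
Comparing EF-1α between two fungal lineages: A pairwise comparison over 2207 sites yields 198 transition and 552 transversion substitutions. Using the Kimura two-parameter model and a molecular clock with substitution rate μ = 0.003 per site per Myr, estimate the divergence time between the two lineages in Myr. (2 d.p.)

75.68

P = 198/2207 ≈ 0.089715 and Q = 552/2207 ≈ 0.250113.
Under the Kimura two-parameter model, d = −½ ln(1 − 2P − Q) − ¼ ln(1 − 2Q).
1 − 2P − Q = 0.570457, giving −½ ln(0.570457) = 0.280659.
1 − 2Q = 0.499774, giving −¼ ln(0.499774) = 0.173400.
d = 0.280659 + 0.173400 = 0.454059.
Under a molecular clock d = 2μt, so t = d/(2μ) = 0.454059 / (2 × 0.003) = 75.68 Myr.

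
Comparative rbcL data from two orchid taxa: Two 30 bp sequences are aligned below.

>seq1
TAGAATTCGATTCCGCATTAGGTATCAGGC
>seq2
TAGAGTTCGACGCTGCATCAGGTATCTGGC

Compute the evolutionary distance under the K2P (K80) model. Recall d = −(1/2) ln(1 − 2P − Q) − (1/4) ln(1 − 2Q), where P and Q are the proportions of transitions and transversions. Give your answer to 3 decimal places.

Of 30 sites, 4 differences are transitions and 2 are transversions, so P = 4/30 ≈ 0.133333 and Q = 2/30 ≈ 0.066667.
Under the Kimura two-parameter model, d = −½ ln(1 − 2P − Q) − ¼ ln(1 − 2Q).
1 − 2P − Q = 0.666667, giving −½ ln(0.666667) = 0.202732.
1 − 2Q = 0.866666, giving −¼ ln(0.866666) = 0.035775.
d = 0.202732 + 0.035775 = 0.238507.

0.239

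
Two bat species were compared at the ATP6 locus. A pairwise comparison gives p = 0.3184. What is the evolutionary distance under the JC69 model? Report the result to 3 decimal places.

d = −(3/4) ln(1 − 4p/3) = −0.75 ln(1 − 0.424533) = −0.75 ln(0.575467)
  = −0.75 × (-0.552573) = 0.414430 substitutions/site.

0.414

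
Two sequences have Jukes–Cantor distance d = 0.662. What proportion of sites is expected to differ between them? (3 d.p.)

p = (3/4)(1 − e^(−4d/3)) = 0.75 × (1 − e^(-0.882667)) = 0.75 × (1 − 0.413678) = 0.439742.

0.440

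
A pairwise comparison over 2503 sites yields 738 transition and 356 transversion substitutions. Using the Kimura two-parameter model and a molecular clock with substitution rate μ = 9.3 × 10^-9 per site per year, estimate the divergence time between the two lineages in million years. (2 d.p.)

P = 738/2503 ≈ 0.294846 and Q = 356/2503 ≈ 0.142229.
Under the Kimura two-parameter model, d = −½ ln(1 − 2P − Q) − ¼ ln(1 − 2Q).
1 − 2P − Q = 0.268079, giving −½ ln(0.268079) = 0.658237.
1 − 2Q = 0.715542, giving −¼ ln(0.715542) = 0.083679.
d = 0.658237 + 0.083679 = 0.741916.
Under a molecular clock d = 2μt, so t = d/(2μ) = 0.741916 / (2 × 9.3 × 10^-9) = 39.89 million years.

39.89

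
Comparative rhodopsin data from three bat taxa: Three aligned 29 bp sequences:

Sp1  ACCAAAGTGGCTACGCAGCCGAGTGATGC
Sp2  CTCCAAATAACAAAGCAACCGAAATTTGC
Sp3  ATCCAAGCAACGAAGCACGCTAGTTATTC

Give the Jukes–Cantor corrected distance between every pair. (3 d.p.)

Sp1–Sp2: 13/29 sites differ → p ≈ 0.448276, d = −0.75 ln(1 − 0.597701) = 0.682920 ≈ 0.683.
Sp1–Sp3: 12/29 sites differ → p ≈ 0.413793, d = −0.75 ln(1 − 0.551724) = 0.601760 ≈ 0.602.
Sp2–Sp3: 11/29 sites differ → p ≈ 0.37931, d = −0.75 ln(1 − 0.505747) = 0.528531 ≈ 0.529.

d(Sp1,Sp2) = 0.683, d(Sp1,Sp3) = 0.602, d(Sp2,Sp3) = 0.529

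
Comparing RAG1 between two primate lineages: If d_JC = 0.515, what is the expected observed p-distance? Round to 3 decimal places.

p = (3/4)(1 − e^(−4d/3)) = 0.75 × (1 − e^(-0.686667)) = 0.75 × (1 − 0.503251) = 0.372562.

0.373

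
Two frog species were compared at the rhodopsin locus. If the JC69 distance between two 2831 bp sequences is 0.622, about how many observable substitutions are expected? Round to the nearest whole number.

1197

Invert JC69: p = (3/4)(1 − e^(−4d/3)) = 0.75 × (1 − e^(-0.829333)) = 0.75 × (1 − 0.436340) = 0.422745.
Expected differing sites = pL ≈ 0.422745 × 2831 = 1196.791095 ≈ 1197.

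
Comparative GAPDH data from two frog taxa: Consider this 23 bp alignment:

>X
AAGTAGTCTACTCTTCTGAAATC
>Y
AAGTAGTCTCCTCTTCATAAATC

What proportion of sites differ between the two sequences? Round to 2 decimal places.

0.13

The sequences differ at 3 of 23 positions (sites 10, 17, 18).
p = 3/23 = 0.130434… ≈ 0.13 (to 2 d.p.).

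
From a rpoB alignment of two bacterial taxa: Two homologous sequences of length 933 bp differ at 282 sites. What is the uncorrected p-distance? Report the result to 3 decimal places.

0.302

p = 282/933 = 0.302250… ≈ 0.302 (to 3 d.p.).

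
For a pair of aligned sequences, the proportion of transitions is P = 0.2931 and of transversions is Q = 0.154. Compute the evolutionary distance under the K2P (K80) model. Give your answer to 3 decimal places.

0.766

Under the Kimura two-parameter model, d = −½ ln(1 − 2P − Q) − ¼ ln(1 − 2Q).
1 − 2P − Q = 0.2598, giving −½ ln(0.2598) = 0.673922.
1 − 2Q = 0.692, giving −¼ ln(0.692) = 0.092042.
d = 0.673922 + 0.092042 = 0.765964.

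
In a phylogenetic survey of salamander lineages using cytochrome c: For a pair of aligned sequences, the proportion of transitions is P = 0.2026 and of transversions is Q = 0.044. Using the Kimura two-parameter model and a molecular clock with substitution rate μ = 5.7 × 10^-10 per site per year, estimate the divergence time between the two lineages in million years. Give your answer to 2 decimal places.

281.77

Under the Kimura two-parameter model, d = −½ ln(1 − 2P − Q) − ¼ ln(1 − 2Q).
1 − 2P − Q = 0.5508, giving −½ ln(0.5508) = 0.298192.
1 − 2Q = 0.912, giving −¼ ln(0.912) = 0.023029.
d = 0.298192 + 0.023029 = 0.321221.
Under a molecular clock d = 2μt, so t = d/(2μ) = 0.321221 / (2 × 5.7 × 10^-10) = 281.77 million years.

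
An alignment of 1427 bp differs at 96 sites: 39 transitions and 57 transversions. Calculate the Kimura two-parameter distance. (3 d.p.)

0.071

P = 39/1427 ≈ 0.02733 and Q = 57/1427 ≈ 0.039944.
Under the Kimura two-parameter model, d = −½ ln(1 − 2P − Q) − ¼ ln(1 − 2Q).
1 − 2P − Q = 0.905396, giving −½ ln(0.905396) = 0.049691.
1 − 2Q = 0.920112, giving −¼ ln(0.920112) = 0.020815.
d = 0.049691 + 0.020815 = 0.070506.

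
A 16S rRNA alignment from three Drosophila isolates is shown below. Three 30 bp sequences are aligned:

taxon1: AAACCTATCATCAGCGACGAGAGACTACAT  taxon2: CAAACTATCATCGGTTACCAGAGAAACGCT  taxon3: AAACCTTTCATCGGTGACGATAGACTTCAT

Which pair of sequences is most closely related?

taxon1 and taxon3

taxon1–taxon2: 11/30 differ, p = 0.367, d = 0.503.
taxon1–taxon3: 5/30 differ, p = 0.167, d = 0.188.
taxon2–taxon3: 11/30 differ, p = 0.367, d = 0.503.
The smallest distance is between taxon1 and taxon3.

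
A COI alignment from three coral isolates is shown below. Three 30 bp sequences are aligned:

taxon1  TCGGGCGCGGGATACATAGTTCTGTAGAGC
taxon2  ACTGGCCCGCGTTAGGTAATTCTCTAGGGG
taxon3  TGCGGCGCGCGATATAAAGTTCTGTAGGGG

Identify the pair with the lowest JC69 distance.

taxon1–taxon2: 11/30 differ, p = 0.367, d = 0.503.
taxon1–taxon3: 7/30 differ, p = 0.233, d = 0.280.
taxon2–taxon3: 10/30 differ, p = 0.333, d = 0.441.
The smallest distance is between taxon1 and taxon3.

taxon1 and taxon3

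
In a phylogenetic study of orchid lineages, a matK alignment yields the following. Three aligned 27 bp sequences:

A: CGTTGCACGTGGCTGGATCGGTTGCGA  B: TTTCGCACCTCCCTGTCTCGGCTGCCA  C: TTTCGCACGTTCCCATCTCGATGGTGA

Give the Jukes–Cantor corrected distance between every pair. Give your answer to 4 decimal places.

d(A,B) = 0.5107, d(A,C) = 0.6735, d(B,C) = 0.4408

A–B: 10/27 sites differ → p ≈ 0.37037, d = −0.75 ln(1 − 0.493827) = 0.510658 ≈ 0.5107.
A–C: 12/27 sites differ → p ≈ 0.444444, d = −0.75 ln(1 − 0.592592) = 0.673455 ≈ 0.6735.
B–C: 9/27 sites differ → p ≈ 0.333333, d = −0.75 ln(1 − 0.444444) = 0.440839 ≈ 0.4408.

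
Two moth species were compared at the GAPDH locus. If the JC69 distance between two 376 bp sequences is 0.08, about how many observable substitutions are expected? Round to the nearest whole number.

Invert JC69: p = (3/4)(1 − e^(−4d/3)) = 0.75 × (1 − e^(-0.106667)) = 0.75 × (1 − 0.898825) = 0.075881.
Expected differing sites = pL ≈ 0.075881 × 376 = 28.531256 ≈ 29.

29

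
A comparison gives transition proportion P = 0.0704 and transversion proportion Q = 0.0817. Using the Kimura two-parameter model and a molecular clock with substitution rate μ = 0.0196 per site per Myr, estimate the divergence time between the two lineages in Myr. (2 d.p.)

Under the Kimura two-parameter model, d = −½ ln(1 − 2P − Q) − ¼ ln(1 − 2Q).
1 − 2P − Q = 0.7775, giving −½ ln(0.7775) = 0.125836.
1 − 2Q = 0.8366, giving −¼ ln(0.8366) = 0.044602.
d = 0.125836 + 0.044602 = 0.170438.
Under a molecular clock d = 2μt, so t = d/(2μ) = 0.170438 / (2 × 0.0196) = 4.35 Myr.

4.35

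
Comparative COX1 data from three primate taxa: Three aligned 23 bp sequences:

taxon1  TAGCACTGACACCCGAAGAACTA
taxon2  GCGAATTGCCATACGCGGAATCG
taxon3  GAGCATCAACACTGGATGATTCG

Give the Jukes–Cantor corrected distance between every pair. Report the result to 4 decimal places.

taxon1–taxon2: 12/23 sites differ → p ≈ 0.521739, d = −0.75 ln(1 − 0.695652) = 0.892188 ≈ 0.8922.
taxon1–taxon3: 11/23 sites differ → p ≈ 0.478261, d = −0.75 ln(1 − 0.637681) = 0.761423 ≈ 0.7614.
taxon2–taxon3: 11/23 sites differ → p ≈ 0.478261, d = −0.75 ln(1 − 0.637681) = 0.761423 ≈ 0.7614.

d(taxon1,taxon2) = 0.8922, d(taxon1,taxon3) = 0.7614, d(taxon2,taxon3) = 0.7614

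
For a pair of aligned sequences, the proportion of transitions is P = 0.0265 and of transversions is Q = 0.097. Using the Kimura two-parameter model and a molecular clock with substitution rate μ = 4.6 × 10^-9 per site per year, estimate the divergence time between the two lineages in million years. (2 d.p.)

14.69

Under the Kimura two-parameter model, d = −½ ln(1 − 2P − Q) − ¼ ln(1 − 2Q).
1 − 2P − Q = 0.85, giving −½ ln(0.85) = 0.081259.
1 − 2Q = 0.806, giving −¼ ln(0.806) = 0.053918.
d = 0.081259 + 0.053918 = 0.135177.
Under a molecular clock d = 2μt, so t = d/(2μ) = 0.135177 / (2 × 4.6 × 10^-9) = 14.69 million years.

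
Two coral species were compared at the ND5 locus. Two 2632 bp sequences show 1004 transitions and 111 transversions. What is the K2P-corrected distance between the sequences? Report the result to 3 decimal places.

P = 1004/2632 ≈ 0.381459 and Q = 111/2632 ≈ 0.042173.
Under the Kimura two-parameter model, d = −½ ln(1 − 2P − Q) − ¼ ln(1 − 2Q).
1 − 2P − Q = 0.194909, giving −½ ln(0.194909) = 0.817611.
1 − 2Q = 0.915654, giving −¼ ln(0.915654) = 0.022029.
d = 0.817611 + 0.022029 = 0.839640.

0.840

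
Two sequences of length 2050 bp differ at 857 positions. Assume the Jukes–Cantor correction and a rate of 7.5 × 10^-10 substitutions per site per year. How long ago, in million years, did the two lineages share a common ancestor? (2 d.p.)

p = 857/2050 ≈ 0.418049.
d = −(3/4) ln(1 − 4p/3) = −0.75 ln(1 − 0.557399) = −0.75 ln(0.442601)
  = −0.75 × (-0.815087) = 0.611315 substitutions/site.
Under a molecular clock d = 2μt, so t = d/(2μ) = 0.611315 / (2 × 7.5 × 10^-10) = 407.54 million years.

407.54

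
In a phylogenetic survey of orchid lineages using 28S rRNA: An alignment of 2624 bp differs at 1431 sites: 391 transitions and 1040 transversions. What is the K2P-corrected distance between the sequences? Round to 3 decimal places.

0.986

P = 391/2624 ≈ 0.149009 and Q = 1040/2624 ≈ 0.396341.
Under the Kimura two-parameter model, d = −½ ln(1 − 2P − Q) − ¼ ln(1 − 2Q).
1 − 2P − Q = 0.305641, giving −½ ln(0.305641) = 0.592672.
1 − 2Q = 0.207318, giving −¼ ln(0.207318) = 0.393375.
d = 0.592672 + 0.393375 = 0.986047.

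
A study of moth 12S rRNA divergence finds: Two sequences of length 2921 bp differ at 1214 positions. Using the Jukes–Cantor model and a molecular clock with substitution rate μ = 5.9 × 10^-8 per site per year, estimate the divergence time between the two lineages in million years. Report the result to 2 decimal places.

5.13

p = 1214/2921 ≈ 0.415611.
d = −(3/4) ln(1 − 4p/3) = −0.75 ln(1 − 0.554148) = −0.75 ln(0.445852)
  = −0.75 × (-0.807768) = 0.605826 substitutions/site.
Under a molecular clock d = 2μt, so t = d/(2μ) = 0.605826 / (2 × 5.9 × 10^-8) = 5.13 million years.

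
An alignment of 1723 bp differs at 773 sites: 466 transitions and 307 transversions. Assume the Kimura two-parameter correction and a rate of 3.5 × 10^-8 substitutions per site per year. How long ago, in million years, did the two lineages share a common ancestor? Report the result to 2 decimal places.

P = 466/1723 ≈ 0.270459 and Q = 307/1723 ≈ 0.178178.
Under the Kimura two-parameter model, d = −½ ln(1 − 2P − Q) − ¼ ln(1 − 2Q).
1 − 2P − Q = 0.280904, giving −½ ln(0.280904) = 0.634871.
1 − 2Q = 0.643644, giving −¼ ln(0.643644) = 0.110152.
d = 0.634871 + 0.110152 = 0.745023.
Under a molecular clock d = 2μt, so t = d/(2μ) = 0.745023 / (2 × 3.5 × 10^-8) = 10.64 million years.

10.64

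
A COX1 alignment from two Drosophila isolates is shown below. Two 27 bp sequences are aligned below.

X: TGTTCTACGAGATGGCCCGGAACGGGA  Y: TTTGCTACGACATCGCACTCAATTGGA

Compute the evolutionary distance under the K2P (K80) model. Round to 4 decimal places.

Of 27 sites, 1 differences are transitions and 8 are transversions, so P = 1/27 ≈ 0.037037 and Q = 8/27 ≈ 0.296296.
Under the Kimura two-parameter model, d = −½ ln(1 − 2P − Q) − ¼ ln(1 − 2Q).
1 − 2P − Q = 0.62963, giving −½ ln(0.62963) = 0.231311.
1 − 2Q = 0.407408, giving −¼ ln(0.407408) = 0.224485.
d = 0.231311 + 0.224485 = 0.455796.

0.4558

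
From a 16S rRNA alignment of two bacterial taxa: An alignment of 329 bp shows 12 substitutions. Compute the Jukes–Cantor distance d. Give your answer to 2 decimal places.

0.04

p = 12/329 ≈ 0.036474.
d = −(3/4) ln(1 − 4p/3) = −0.75 ln(1 − 0.048632) = −0.75 ln(0.951368)
  = −0.75 × (-0.049854) = 0.037391 substitutions/site.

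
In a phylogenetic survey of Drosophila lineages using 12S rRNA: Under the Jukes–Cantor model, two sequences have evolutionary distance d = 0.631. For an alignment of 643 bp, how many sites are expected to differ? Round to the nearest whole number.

274

Invert JC69: p = (3/4)(1 − e^(−4d/3)) = 0.75 × (1 − e^(-0.841333)) = 0.75 × (1 − 0.431135) = 0.426649.
Expected differing sites = pL ≈ 0.426649 × 643 = 274.335307 ≈ 274.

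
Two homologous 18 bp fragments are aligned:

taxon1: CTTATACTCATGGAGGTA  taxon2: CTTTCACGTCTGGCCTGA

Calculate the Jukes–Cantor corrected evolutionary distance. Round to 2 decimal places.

The sequences differ at 9 of 18 sites (4, 5, 8, 9, 10, 14, 15, 16, 17), so p = 9/18 = 0.5.
d = −(3/4) ln(1 − 4p/3) = −0.75 ln(1 − 0.666667) = −0.75 ln(0.333333)
  = −0.75 × (-1.098613) = 0.823960 substitutions/site.

0.82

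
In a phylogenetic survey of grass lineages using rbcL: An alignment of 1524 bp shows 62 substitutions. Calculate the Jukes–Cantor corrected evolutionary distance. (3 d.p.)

p = 62/1524 ≈ 0.040682.
d = −(3/4) ln(1 − 4p/3) = −0.75 ln(1 − 0.054243) = −0.75 ln(0.945757)
  = −0.75 × (-0.055770) = 0.041828 substitutions/site.

0.042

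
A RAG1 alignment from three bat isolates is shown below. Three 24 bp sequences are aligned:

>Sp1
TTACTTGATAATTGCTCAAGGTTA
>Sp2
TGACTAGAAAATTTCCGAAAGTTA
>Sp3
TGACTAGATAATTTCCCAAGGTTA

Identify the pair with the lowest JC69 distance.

Sp2 and Sp3

Sp1–Sp2: 7/24 differ, p = 0.292, d = 0.369.
Sp1–Sp3: 4/24 differ, p = 0.167, d = 0.188.
Sp2–Sp3: 3/24 differ, p = 0.125, d = 0.137.
The smallest distance is between Sp2 and Sp3.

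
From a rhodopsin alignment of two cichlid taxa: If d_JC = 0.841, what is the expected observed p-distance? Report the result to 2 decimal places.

0.51

p = (3/4)(1 − e^(−4d/3)) = 0.75 × (1 − e^(-1.121333)) = 0.75 × (1 − 0.325845) = 0.505616.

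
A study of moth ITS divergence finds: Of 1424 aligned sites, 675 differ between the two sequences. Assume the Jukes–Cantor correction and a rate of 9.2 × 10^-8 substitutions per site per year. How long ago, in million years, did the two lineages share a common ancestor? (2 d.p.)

p = 675/1424 ≈ 0.474017.
d = −(3/4) ln(1 − 4p/3) = −0.75 ln(1 − 0.632023) = −0.75 ln(0.367977)
  = −0.75 × (-0.999735) = 0.749801 substitutions/site.
Under a molecular clock d = 2μt, so t = d/(2μ) = 0.749801 / (2 × 9.2 × 10^-8) = 4.08 million years.

4.08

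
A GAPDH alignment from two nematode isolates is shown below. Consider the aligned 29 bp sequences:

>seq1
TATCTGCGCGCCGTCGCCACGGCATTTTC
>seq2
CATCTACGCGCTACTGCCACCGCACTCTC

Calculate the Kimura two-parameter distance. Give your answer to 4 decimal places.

0.4591

Of 29 sites, 8 differences are transitions and 1 are transversions, so P = 8/29 ≈ 0.275862 and Q = 1/29 ≈ 0.034483.
Under the Kimura two-parameter model, d = −½ ln(1 − 2P − Q) − ¼ ln(1 − 2Q).
1 − 2P − Q = 0.413793, giving −½ ln(0.413793) = 0.441195.
1 − 2Q = 0.931034, giving −¼ ln(0.931034) = 0.017865.
d = 0.441195 + 0.017865 = 0.459060.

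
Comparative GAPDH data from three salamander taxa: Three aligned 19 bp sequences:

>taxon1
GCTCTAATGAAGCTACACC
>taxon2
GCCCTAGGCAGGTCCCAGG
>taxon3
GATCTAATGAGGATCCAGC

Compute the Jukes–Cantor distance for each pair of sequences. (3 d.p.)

d(taxon1,taxon2) = 0.907, d(taxon1,taxon3) = 0.324, d(taxon2,taxon3) = 0.618

taxon1–taxon2: 10/19 sites differ → p ≈ 0.526316, d = −0.75 ln(1 − 0.701755) = 0.907380 ≈ 0.907.
taxon1–taxon3: 5/19 sites differ → p ≈ 0.263158, d = −0.75 ln(1 − 0.350877) = 0.324100 ≈ 0.324.
taxon2–taxon3: 8/19 sites differ → p ≈ 0.421053, d = −0.75 ln(1 − 0.561404) = 0.618132 ≈ 0.618.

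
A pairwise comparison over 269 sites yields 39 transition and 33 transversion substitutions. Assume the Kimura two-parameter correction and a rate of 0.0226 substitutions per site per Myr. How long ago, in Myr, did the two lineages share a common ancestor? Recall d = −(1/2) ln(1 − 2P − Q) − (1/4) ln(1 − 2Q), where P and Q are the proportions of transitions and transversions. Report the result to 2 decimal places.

7.44

P = 39/269 ≈ 0.144981 and Q = 33/269 ≈ 0.122677.
Under the Kimura two-parameter model, d = −½ ln(1 − 2P − Q) − ¼ ln(1 − 2Q).
1 − 2P − Q = 0.587361, giving −½ ln(0.587361) = 0.266058.
1 − 2Q = 0.754646, giving −¼ ln(0.754646) = 0.070377.
d = 0.266058 + 0.070377 = 0.336435.
Under a molecular clock d = 2μt, so t = d/(2μ) = 0.336435 / (2 × 0.0226) = 7.44 Myr.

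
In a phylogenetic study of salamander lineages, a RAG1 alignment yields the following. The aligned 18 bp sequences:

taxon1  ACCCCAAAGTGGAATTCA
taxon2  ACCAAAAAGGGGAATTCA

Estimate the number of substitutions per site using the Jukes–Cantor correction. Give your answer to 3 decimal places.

0.188

The sequences differ at 3 of 18 sites (4, 5, 10), so p = 3/18 ≈ 0.166667.
d = −(3/4) ln(1 − 4p/3) = −0.75 ln(1 − 0.222223) = −0.75 ln(0.777777)
  = −0.75 × (-0.251315) = 0.188486 substitutions/site.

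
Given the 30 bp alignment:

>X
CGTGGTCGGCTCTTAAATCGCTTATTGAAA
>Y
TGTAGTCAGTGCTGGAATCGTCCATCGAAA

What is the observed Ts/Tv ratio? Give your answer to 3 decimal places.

4.500

Transitions are A↔G and C↔T; transversions are all other mismatches.
Transitions: 9. Transversions: 2.
R = 9/2 = 4.500.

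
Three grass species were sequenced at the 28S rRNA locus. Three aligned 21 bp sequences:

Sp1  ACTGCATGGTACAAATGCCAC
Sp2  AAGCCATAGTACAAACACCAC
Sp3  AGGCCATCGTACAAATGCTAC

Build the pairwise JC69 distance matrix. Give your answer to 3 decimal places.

d(Sp1,Sp2) = 0.360, d(Sp1,Sp3) = 0.286, d(Sp2,Sp3) = 0.286

Sp1–Sp2: 6/21 sites differ → p ≈ 0.285714, d = −0.75 ln(1 − 0.380952) = 0.359679 ≈ 0.360.
Sp1–Sp3: 5/21 sites differ → p ≈ 0.238095, d = −0.75 ln(1 − 0.31746) = 0.286451 ≈ 0.286.
Sp2–Sp3: 5/21 sites differ → p ≈ 0.238095, d = −0.75 ln(1 − 0.31746) = 0.286451 ≈ 0.286.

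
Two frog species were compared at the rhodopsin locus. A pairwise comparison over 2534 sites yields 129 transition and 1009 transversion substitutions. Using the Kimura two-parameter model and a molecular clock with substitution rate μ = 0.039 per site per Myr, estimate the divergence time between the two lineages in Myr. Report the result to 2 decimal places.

P = 129/2534 ≈ 0.050908 and Q = 1009/2534 ≈ 0.398185.
Under the Kimura two-parameter model, d = −½ ln(1 − 2P − Q) − ¼ ln(1 − 2Q).
1 − 2P − Q = 0.499999, giving −½ ln(0.499999) = 0.346575.
1 − 2Q = 0.20363, giving −¼ ln(0.20363) = 0.397863.
d = 0.346575 + 0.397863 = 0.744438.
Under a molecular clock d = 2μt, so t = d/(2μ) = 0.744438 / (2 × 0.039) = 9.54 Myr.

9.54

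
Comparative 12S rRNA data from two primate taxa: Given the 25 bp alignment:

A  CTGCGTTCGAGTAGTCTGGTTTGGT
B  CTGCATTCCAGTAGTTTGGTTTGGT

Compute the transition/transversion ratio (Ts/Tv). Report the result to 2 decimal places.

2.00

Transitions are A↔G and C↔T; transversions are all other mismatches.
Transitions: 2. Transversions: 1.
R = 2/1 = 2.00.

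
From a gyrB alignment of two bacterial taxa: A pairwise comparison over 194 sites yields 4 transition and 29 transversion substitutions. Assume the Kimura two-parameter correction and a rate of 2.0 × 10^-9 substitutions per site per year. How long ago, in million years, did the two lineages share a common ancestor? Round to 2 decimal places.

48.65

P = 4/194 ≈ 0.020619 and Q = 29/194 ≈ 0.149485.
Under the Kimura two-parameter model, d = −½ ln(1 − 2P − Q) − ¼ ln(1 − 2Q).
1 − 2P − Q = 0.809277, giving −½ ln(0.809277) = 0.105807.
1 − 2Q = 0.70103, giving −¼ ln(0.70103) = 0.088801.
d = 0.105807 + 0.088801 = 0.194608.
Under a molecular clock d = 2μt, so t = d/(2μ) = 0.194608 / (2 × 2.0 × 10^-9) = 48.65 million years.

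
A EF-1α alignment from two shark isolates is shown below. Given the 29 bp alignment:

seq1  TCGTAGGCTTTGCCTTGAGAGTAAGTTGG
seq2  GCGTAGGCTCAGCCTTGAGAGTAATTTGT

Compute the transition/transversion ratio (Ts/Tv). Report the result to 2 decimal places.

Transitions are A↔G and C↔T; transversions are all other mismatches.
Transitions: 1. Transversions: 4.
R = 1/4 = 0.25.

0.25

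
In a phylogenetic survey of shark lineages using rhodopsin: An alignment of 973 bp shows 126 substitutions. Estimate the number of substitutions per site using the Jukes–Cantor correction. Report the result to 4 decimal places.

p = 126/973 ≈ 0.129496.
d = −(3/4) ln(1 − 4p/3) = −0.75 ln(1 − 0.172661) = −0.75 ln(0.827339)
  = −0.75 × (-0.189541) = 0.142156 substitutions/site.

0.1422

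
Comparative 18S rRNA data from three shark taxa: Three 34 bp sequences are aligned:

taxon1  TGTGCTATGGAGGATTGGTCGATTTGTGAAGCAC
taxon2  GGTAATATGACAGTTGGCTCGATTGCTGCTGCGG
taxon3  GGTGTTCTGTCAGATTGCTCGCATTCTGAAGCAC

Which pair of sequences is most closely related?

taxon1–taxon2: 15/34 differ, p = 0.441, d = 0.665.
taxon1–taxon3: 10/34 differ, p = 0.294, d = 0.373.
taxon2–taxon3: 13/34 differ, p = 0.382, d = 0.535.
The smallest distance is between taxon1 and taxon3.

taxon1 and taxon3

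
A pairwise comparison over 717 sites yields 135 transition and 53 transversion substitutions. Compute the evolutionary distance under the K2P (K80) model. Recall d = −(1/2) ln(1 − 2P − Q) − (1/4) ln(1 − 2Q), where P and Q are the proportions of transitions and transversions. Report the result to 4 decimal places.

0.3394

P = 135/717 ≈ 0.188285 and Q = 53/717 ≈ 0.073919.
Under the Kimura two-parameter model, d = −½ ln(1 − 2P − Q) − ¼ ln(1 − 2Q).
1 − 2P − Q = 0.549511, giving −½ ln(0.549511) = 0.299363.
1 − 2Q = 0.852162, giving −¼ ln(0.852162) = 0.039995.
d = 0.299363 + 0.039995 = 0.339358.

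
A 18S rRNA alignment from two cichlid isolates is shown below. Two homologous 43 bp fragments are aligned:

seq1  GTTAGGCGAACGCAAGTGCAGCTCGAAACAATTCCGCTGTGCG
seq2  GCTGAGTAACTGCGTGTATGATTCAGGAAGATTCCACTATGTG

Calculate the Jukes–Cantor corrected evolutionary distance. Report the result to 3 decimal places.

0.860

The sequences differ at 22 of 43 sites, so p = 22/43 ≈ 0.511628.
d = −(3/4) ln(1 − 4p/3) = −0.75 ln(1 − 0.682171) = −0.75 ln(0.317829)
  = −0.75 × (-1.146242) = 0.859682 substitutions/site.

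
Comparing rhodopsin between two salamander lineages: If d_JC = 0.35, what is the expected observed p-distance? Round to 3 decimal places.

0.280

p = (3/4)(1 − e^(−4d/3)) = 0.75 × (1 − e^(-0.466667)) = 0.75 × (1 − 0.627089) = 0.279683.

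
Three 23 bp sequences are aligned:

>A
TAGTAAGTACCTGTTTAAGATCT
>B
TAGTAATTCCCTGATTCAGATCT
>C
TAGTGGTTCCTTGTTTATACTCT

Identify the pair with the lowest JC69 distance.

A and B

A–B: 4/23 differ, p = 0.174, d = 0.198.
A–C: 8/23 differ, p = 0.348, d = 0.467.
B–C: 8/23 differ, p = 0.348, d = 0.467.
The smallest distance is between A and B.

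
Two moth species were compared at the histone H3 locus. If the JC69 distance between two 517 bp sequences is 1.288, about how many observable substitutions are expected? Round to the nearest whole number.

318

Invert JC69: p = (3/4)(1 − e^(−4d/3)) = 0.75 × (1 − e^(-1.717333)) = 0.75 × (1 − 0.179544) = 0.615342.
Expected differing sites = pL ≈ 0.615342 × 517 = 318.131814 ≈ 318.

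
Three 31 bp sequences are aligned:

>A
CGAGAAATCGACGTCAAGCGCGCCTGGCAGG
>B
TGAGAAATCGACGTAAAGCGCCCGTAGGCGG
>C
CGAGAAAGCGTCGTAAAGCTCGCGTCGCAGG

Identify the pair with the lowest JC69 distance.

A and C

A–B: 7/31 differ, p = 0.226, d = 0.269.
A–C: 6/31 differ, p = 0.194, d = 0.224.
B–C: 8/31 differ, p = 0.258, d = 0.316.
The smallest distance is between A and C.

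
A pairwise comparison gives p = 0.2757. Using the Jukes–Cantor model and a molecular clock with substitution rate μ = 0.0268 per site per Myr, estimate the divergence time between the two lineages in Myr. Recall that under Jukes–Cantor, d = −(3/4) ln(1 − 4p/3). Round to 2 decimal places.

6.41

d = −(3/4) ln(1 − 4p/3) = −0.75 ln(1 − 0.3676) = −0.75 ln(0.6324)
  = −0.75 × (-0.458233) = 0.343675 substitutions/site.
Under a molecular clock d = 2μt, so t = d/(2μ) = 0.343675 / (2 × 0.0268) = 6.41 Myr.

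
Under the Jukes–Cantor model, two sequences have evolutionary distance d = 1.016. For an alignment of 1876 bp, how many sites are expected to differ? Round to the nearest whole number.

1044

Invert JC69: p = (3/4)(1 − e^(−4d/3)) = 0.75 × (1 − e^(-1.354667)) = 0.75 × (1 − 0.258033) = 0.556475.
Expected differing sites = pL ≈ 0.556475 × 1876 = 1043.9471 ≈ 1044.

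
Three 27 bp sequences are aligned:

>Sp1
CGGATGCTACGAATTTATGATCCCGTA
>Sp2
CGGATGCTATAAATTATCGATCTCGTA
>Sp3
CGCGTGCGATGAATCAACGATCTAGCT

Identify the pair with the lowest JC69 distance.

Sp1 and Sp2

Sp1–Sp2: 6/27 differ, p = 0.222, d = 0.264.
Sp1–Sp3: 11/27 differ, p = 0.407, d = 0.588.
Sp2–Sp3: 9/27 differ, p = 0.333, d = 0.441.
The smallest distance is between Sp1 and Sp2.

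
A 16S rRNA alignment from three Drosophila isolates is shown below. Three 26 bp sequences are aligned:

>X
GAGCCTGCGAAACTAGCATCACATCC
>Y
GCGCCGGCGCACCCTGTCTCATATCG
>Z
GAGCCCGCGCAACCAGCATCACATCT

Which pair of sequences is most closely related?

X–Y: 10/26 differ, p = 0.385, d = 0.539.
X–Z: 4/26 differ, p = 0.154, d = 0.172.
Y–Z: 8/26 differ, p = 0.308, d = 0.396.
The smallest distance is between X and Z.

X and Z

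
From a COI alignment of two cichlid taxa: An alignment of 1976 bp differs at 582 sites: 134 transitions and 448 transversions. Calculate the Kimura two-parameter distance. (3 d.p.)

0.376

P = 134/1976 ≈ 0.067814 and Q = 448/1976 ≈ 0.226721.
Under the Kimura two-parameter model, d = −½ ln(1 − 2P − Q) − ¼ ln(1 − 2Q).
1 − 2P − Q = 0.637651, giving −½ ln(0.637651) = 0.224982.
1 − 2Q = 0.546558, giving −¼ ln(0.546558) = 0.151029.
d = 0.224982 + 0.151029 = 0.376011.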